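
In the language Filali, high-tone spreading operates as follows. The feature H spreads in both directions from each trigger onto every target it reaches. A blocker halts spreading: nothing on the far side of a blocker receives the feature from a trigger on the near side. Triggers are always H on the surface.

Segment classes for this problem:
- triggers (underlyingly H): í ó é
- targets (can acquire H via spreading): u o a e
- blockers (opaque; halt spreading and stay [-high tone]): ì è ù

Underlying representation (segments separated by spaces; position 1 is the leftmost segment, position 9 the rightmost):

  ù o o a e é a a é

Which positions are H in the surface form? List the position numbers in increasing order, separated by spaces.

From /é/ at 6 rightward: 7 /a/ → H; 8 /a/ → H; 9 /é/ is itself a trigger — this domain ends here.
From /é/ at 6 leftward: 5 /e/ → H; 4 /a/ → H; 3 /o/ → H; 2 /o/ → H; 1 /ù/ blocks.
From /é/ at 9 rightward: word edge.
From /é/ at 9 leftward: 8 /a/ → H; 7 /a/ → H; 6 /é/ is itself a trigger — this domain ends here.

2 3 4 5 6 7 8 9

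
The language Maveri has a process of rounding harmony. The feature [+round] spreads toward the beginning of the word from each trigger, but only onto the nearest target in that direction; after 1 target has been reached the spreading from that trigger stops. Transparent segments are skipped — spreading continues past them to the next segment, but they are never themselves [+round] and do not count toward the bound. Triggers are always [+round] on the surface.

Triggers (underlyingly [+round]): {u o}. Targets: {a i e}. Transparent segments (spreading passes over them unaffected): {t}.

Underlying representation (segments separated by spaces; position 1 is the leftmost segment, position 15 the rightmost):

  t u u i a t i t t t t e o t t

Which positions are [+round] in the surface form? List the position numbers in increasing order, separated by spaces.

2 3 12 13

From /u/ at 2 leftward: 1 /t/ transparent; word edge.
From /u/ at 3 leftward: 2 /u/ is itself a trigger — this domain ends here.
From /o/ at 13 leftward: 12 /e/ → [+round]; bound reached.
Targets with no active source: positions 4 5 7 stay [-round].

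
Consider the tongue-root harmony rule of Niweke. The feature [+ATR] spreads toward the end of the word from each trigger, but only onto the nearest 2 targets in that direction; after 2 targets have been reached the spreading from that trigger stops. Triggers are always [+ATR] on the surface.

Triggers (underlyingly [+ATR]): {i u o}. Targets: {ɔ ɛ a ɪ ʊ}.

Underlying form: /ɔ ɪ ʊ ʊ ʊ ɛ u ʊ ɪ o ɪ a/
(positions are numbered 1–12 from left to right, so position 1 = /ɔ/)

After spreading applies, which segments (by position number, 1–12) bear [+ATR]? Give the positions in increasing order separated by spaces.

7 8 9 10 11 12

From /u/ at 7 rightward: 8 /ʊ/ → [+ATR]; 9 /ɪ/ → [+ATR]; bound reached.
From /o/ at 10 rightward: 11 /ɪ/ → [+ATR]; 12 /a/ → [+ATR]; bound reached.
Targets with no active source: positions 1 2 3 4 5 6 stay [-ATR].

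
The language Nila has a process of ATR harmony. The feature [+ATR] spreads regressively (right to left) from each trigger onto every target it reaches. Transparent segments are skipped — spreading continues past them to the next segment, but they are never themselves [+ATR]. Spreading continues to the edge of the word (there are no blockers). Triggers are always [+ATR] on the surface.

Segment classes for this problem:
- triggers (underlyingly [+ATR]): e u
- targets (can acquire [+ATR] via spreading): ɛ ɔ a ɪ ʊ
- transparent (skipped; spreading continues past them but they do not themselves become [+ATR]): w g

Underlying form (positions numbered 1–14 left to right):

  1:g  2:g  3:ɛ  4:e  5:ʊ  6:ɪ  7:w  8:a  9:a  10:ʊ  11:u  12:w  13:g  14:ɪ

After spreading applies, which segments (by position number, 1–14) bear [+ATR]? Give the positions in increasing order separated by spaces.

From /e/ at 4 leftward: 3 /ɛ/ → [+ATR]; 2 /g/ transparent; 1 /g/ transparent; word edge.
From /u/ at 11 leftward: 10 /ʊ/ → [+ATR]; 9 /a/ → [+ATR]; 8 /a/ → [+ATR]; 7 /w/ transparent; 6 /ɪ/ → [+ATR]; 5 /ʊ/ → [+ATR]; 4 /e/ is itself a trigger — this domain ends here.
Target with no active source: position 14 stays [-ATR].

3 4 5 6 8 9 10 11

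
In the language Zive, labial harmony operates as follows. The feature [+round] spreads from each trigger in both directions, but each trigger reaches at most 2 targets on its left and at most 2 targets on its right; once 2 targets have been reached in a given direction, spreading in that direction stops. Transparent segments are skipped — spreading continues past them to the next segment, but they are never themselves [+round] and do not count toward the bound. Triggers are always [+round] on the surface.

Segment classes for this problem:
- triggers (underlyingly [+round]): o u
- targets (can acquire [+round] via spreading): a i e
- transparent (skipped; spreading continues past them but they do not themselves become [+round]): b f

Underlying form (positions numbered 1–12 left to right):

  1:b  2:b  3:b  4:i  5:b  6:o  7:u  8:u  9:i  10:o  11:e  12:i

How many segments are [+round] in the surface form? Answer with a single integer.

From /o/ at 6 rightward: 7 /u/ is itself a trigger — this domain ends here.
From /o/ at 6 leftward: 5 /b/ transparent; 4 /i/ → [+round]; 3 /b/ transparent; 2 /b/ transparent; 1 /b/ transparent; word edge.
From /u/ at 7 rightward: 8 /u/ is itself a trigger — this domain ends here.
From /u/ at 7 leftward: 6 /o/ is itself a trigger — this domain ends here.
From /u/ at 8 rightward: 9 /i/ → [+round]; 10 /o/ is itself a trigger — this domain ends here.
From /u/ at 8 leftward: 7 /u/ is itself a trigger — this domain ends here.
From /o/ at 10 rightward: 11 /e/ → [+round]; 12 /i/ → [+round]; bound reached.
From /o/ at 10 leftward: 9 /i/ → [+round]; 8 /u/ is itself a trigger — this domain ends here.
[+round] positions on the surface: 4 6 7 8 9 10 11 12.

8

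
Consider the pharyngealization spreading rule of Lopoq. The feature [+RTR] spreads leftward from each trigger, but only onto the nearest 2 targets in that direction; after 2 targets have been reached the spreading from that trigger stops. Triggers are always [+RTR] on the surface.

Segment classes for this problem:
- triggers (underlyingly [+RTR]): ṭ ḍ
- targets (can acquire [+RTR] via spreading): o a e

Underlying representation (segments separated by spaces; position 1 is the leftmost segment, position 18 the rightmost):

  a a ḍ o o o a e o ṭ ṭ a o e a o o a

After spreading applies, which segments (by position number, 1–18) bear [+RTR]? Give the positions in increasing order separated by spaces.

From /ḍ/ at 3 leftward: 2 /a/ → [+RTR]; 1 /a/ → [+RTR]; bound reached.
From /ṭ/ at 10 leftward: 9 /o/ → [+RTR]; 8 /e/ → [+RTR]; bound reached.
From /ṭ/ at 11 leftward: 10 /ṭ/ is itself a trigger — this domain ends here.
Targets with no active source: positions 4 5 6 7 12 13 14 15 16 17 18 stay [-emphatic].

1 2 3 8 9 10 11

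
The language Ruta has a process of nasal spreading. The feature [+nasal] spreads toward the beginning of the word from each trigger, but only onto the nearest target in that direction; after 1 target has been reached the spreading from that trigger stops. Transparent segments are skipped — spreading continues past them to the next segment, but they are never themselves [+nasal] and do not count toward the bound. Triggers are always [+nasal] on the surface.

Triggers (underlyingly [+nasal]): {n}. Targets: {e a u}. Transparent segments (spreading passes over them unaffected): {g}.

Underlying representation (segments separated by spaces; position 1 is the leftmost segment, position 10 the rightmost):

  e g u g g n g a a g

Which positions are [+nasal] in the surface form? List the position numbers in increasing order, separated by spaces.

3 6

From /n/ at 6 leftward: 5 /g/ transparent; 4 /g/ transparent; 3 /u/ → [+nasal]; bound reached.
Targets with no active source: positions 1 8 9 stay [-nasal].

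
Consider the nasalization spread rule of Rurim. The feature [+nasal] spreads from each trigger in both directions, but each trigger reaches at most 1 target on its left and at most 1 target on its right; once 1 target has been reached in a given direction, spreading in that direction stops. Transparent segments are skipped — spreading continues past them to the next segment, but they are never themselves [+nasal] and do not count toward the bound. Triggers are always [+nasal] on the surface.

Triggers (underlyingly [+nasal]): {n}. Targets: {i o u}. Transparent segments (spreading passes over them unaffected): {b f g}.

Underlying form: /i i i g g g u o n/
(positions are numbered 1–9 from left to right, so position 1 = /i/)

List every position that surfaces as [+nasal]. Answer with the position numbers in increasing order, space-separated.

From /n/ at 9 rightward: word edge.
From /n/ at 9 leftward: 8 /o/ → [+nasal]; bound reached.
Targets with no active source: positions 1 2 3 7 stay [-nasal].

8 9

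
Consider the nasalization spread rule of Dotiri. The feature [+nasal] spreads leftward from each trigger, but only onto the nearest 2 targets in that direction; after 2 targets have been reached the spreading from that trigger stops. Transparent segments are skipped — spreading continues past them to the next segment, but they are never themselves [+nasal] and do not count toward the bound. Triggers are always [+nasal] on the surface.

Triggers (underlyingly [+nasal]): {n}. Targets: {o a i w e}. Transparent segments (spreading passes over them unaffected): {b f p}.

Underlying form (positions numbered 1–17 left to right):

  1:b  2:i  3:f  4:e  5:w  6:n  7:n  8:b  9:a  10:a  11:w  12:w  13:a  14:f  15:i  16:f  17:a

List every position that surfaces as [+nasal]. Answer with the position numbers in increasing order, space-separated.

From /n/ at 6 leftward: 5 /w/ → [+nasal]; 4 /e/ → [+nasal]; bound reached.
From /n/ at 7 leftward: 6 /n/ is itself a trigger — this domain ends here.
Targets with no active source: positions 2 9 10 11 12 13 15 17 stay [-nasal].

4 5 6 7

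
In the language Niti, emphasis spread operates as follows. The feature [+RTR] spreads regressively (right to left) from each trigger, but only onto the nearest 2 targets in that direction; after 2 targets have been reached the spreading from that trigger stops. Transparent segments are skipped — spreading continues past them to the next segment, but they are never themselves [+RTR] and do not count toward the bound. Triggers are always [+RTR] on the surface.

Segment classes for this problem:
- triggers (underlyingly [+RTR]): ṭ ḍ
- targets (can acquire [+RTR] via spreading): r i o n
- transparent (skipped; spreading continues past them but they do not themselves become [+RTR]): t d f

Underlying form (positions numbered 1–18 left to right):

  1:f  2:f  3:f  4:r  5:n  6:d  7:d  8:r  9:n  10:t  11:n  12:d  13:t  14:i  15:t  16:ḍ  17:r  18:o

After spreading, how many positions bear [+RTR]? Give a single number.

From /ḍ/ at 16 leftward: 15 /t/ transparent; 14 /i/ → [+RTR]; 13 /t/ transparent; 12 /d/ transparent; 11 /n/ → [+RTR]; bound reached.
Targets with no active source: positions 4 5 8 9 17 18 stay [-emphatic].
[+RTR] positions on the surface: 11 14 16.

3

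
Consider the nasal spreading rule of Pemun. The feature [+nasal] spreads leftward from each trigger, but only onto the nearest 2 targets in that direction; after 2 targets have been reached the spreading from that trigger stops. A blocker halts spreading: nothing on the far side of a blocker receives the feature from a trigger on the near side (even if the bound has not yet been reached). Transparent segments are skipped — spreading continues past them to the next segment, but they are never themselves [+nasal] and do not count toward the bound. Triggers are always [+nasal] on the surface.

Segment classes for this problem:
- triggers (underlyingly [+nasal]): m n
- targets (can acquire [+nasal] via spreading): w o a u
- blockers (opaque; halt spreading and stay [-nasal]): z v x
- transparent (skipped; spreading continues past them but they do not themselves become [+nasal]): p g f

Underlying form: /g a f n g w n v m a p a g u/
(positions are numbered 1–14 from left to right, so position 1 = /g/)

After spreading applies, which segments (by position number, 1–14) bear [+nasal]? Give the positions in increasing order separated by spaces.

2 4 6 7 9

From /n/ at 4 leftward: 3 /f/ transparent; 2 /a/ → [+nasal]; 1 /g/ transparent; word edge.
From /n/ at 7 leftward: 6 /w/ → [+nasal]; 5 /g/ transparent; 4 /n/ is itself a trigger — this domain ends here.
From /m/ at 9 leftward: 8 /v/ blocks.
Targets with no active source: positions 10 12 14 stay [-nasal].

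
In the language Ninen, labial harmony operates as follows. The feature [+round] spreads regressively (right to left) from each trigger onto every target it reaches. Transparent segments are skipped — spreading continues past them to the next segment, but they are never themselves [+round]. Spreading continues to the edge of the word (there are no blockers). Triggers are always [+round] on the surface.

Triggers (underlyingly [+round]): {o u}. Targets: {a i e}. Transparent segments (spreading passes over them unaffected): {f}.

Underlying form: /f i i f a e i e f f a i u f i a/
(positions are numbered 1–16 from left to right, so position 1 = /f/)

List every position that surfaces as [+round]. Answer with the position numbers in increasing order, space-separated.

From /u/ at 13 leftward: 12 /i/ → [+round]; 11 /a/ → [+round]; 10 /f/ transparent; 9 /f/ transparent; 8 /e/ → [+round]; 7 /i/ → [+round]; 6 /e/ → [+round]; 5 /a/ → [+round]; 4 /f/ transparent; 3 /i/ → [+round]; 2 /i/ → [+round]; 1 /f/ transparent; word edge.
Targets with no active source: positions 15 16 stay [-round].

2 3 5 6 7 8 11 12 13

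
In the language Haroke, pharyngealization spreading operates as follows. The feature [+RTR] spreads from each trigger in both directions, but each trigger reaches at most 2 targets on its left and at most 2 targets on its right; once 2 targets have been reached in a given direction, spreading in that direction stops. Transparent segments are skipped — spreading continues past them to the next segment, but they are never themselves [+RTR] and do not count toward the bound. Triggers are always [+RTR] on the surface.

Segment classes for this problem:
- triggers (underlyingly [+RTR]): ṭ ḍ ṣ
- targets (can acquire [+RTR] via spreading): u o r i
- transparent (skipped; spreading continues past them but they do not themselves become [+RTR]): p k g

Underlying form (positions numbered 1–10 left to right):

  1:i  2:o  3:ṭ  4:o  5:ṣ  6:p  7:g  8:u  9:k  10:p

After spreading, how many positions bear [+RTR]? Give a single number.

6

From /ṭ/ at 3 rightward: 4 /o/ → [+RTR]; 5 /ṣ/ is itself a trigger — this domain ends here.
From /ṭ/ at 3 leftward: 2 /o/ → [+RTR]; 1 /i/ → [+RTR]; bound reached.
From /ṣ/ at 5 rightward: 6 /p/ transparent; 7 /g/ transparent; 8 /u/ → [+RTR]; 9 /k/ transparent; 10 /p/ transparent; word edge.
From /ṣ/ at 5 leftward: 4 /o/ → [+RTR]; 3 /ṭ/ is itself a trigger — this domain ends here.
[+RTR] positions on the surface: 1 2 3 4 5 8.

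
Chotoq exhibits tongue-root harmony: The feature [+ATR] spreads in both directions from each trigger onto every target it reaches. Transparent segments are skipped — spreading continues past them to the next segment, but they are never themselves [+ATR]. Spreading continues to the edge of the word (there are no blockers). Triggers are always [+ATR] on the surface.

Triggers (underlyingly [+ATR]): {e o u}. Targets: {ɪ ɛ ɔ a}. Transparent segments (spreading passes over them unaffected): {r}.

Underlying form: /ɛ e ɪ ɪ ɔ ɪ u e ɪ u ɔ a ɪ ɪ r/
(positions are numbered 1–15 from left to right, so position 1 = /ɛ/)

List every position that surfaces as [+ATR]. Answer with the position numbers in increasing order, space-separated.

From /e/ at 2 rightward: 3 /ɪ/ → [+ATR]; 4 /ɪ/ → [+ATR]; 5 /ɔ/ → [+ATR]; 6 /ɪ/ → [+ATR]; 7 /u/ is itself a trigger — this domain ends here.
From /e/ at 2 leftward: 1 /ɛ/ → [+ATR]; word edge.
From /u/ at 7 rightward: 8 /e/ is itself a trigger — this domain ends here.
From /u/ at 7 leftward: 6 /ɪ/ → [+ATR]; 5 /ɔ/ → [+ATR]; 4 /ɪ/ → [+ATR]; 3 /ɪ/ → [+ATR]; 2 /e/ is itself a trigger — this domain ends here.
From /e/ at 8 rightward: 9 /ɪ/ → [+ATR]; 10 /u/ is itself a trigger — this domain ends here.
From /e/ at 8 leftward: 7 /u/ is itself a trigger — this domain ends here.
From /u/ at 10 rightward: 11 /ɔ/ → [+ATR]; 12 /a/ → [+ATR]; 13 /ɪ/ → [+ATR]; 14 /ɪ/ → [+ATR]; 15 /r/ transparent; word edge.
From /u/ at 10 leftward: 9 /ɪ/ → [+ATR]; 8 /e/ is itself a trigger — this domain ends here.

1 2 3 4 5 6 7 8 9 10 11 12 13 14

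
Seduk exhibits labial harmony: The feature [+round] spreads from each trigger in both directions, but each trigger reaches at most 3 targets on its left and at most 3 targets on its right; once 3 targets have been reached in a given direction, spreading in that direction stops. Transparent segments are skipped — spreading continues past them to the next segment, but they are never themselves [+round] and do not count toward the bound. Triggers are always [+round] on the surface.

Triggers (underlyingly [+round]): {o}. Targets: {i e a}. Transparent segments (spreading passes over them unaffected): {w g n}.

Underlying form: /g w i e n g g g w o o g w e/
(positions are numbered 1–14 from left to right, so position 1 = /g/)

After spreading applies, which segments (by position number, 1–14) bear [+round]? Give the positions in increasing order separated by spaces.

3 4 10 11 14

From /o/ at 10 rightward: 11 /o/ is itself a trigger — this domain ends here.
From /o/ at 10 leftward: 9 /w/ transparent; 8 /g/ transparent; 7 /g/ transparent; 6 /g/ transparent; 5 /n/ transparent; 4 /e/ → [+round]; 3 /i/ → [+round]; 2 /w/ transparent; 1 /g/ transparent; word edge.
From /o/ at 11 rightward: 12 /g/ transparent; 13 /w/ transparent; 14 /e/ → [+round]; word edge.
From /o/ at 11 leftward: 10 /o/ is itself a trigger — this domain ends here.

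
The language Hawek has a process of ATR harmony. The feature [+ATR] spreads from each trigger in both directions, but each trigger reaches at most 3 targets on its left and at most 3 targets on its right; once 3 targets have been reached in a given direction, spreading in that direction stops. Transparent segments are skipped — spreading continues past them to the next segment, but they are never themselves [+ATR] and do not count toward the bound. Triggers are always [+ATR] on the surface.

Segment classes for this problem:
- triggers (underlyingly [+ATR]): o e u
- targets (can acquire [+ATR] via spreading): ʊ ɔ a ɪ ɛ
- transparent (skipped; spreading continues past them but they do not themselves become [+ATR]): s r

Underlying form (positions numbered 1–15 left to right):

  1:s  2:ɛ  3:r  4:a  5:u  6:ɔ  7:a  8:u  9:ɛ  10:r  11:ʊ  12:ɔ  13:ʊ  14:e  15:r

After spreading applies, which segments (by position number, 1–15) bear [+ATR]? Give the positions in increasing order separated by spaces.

2 4 5 6 7 8 9 11 12 13 14

From /u/ at 5 rightward: 6 /ɔ/ → [+ATR]; 7 /a/ → [+ATR]; 8 /u/ is itself a trigger — this domain ends here.
From /u/ at 5 leftward: 4 /a/ → [+ATR]; 3 /r/ transparent; 2 /ɛ/ → [+ATR]; 1 /s/ transparent; word edge.
From /u/ at 8 rightward: 9 /ɛ/ → [+ATR]; 10 /r/ transparent; 11 /ʊ/ → [+ATR]; 12 /ɔ/ → [+ATR]; bound reached.
From /u/ at 8 leftward: 7 /a/ → [+ATR]; 6 /ɔ/ → [+ATR]; 5 /u/ is itself a trigger — this domain ends here.
From /e/ at 14 rightward: 15 /r/ transparent; word edge.
From /e/ at 14 leftward: 13 /ʊ/ → [+ATR]; 12 /ɔ/ → [+ATR]; 11 /ʊ/ → [+ATR]; bound reached.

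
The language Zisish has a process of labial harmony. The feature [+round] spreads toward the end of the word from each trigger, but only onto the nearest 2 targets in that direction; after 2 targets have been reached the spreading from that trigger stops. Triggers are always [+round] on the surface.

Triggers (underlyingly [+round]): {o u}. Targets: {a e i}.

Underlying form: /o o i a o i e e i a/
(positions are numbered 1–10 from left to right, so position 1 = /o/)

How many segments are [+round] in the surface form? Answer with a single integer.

7

From /o/ at 1 rightward: 2 /o/ is itself a trigger — this domain ends here.
From /o/ at 2 rightward: 3 /i/ → [+round]; 4 /a/ → [+round]; bound reached.
From /o/ at 5 rightward: 6 /i/ → [+round]; 7 /e/ → [+round]; bound reached.
Targets with no active source: positions 8 9 10 stay [-round].
[+round] positions on the surface: 1 2 3 4 5 6 7.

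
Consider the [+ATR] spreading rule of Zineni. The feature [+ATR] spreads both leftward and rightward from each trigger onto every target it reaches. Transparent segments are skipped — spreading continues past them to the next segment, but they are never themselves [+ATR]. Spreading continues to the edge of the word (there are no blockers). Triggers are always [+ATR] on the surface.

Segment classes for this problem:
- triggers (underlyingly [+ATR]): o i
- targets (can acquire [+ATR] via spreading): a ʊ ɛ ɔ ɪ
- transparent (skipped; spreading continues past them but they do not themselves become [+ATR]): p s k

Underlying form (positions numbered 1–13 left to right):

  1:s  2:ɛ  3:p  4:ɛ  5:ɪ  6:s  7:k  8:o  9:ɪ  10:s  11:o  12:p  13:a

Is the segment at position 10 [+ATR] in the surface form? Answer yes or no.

From /o/ at 8 rightward: 9 /ɪ/ → [+ATR]; 10 /s/ transparent; 11 /o/ is itself a trigger — this domain ends here.
From /o/ at 8 leftward: 7 /k/ transparent; 6 /s/ transparent; 5 /ɪ/ → [+ATR]; 4 /ɛ/ → [+ATR]; 3 /p/ transparent; 2 /ɛ/ → [+ATR]; 1 /s/ transparent; word edge.
From /o/ at 11 rightward: 12 /p/ transparent; 13 /a/ → [+ATR]; word edge.
From /o/ at 11 leftward: 10 /s/ transparent; 9 /ɪ/ → [+ATR]; 8 /o/ is itself a trigger — this domain ends here.
[+ATR] positions on the surface: 2 4 5 8 9 11 13.

no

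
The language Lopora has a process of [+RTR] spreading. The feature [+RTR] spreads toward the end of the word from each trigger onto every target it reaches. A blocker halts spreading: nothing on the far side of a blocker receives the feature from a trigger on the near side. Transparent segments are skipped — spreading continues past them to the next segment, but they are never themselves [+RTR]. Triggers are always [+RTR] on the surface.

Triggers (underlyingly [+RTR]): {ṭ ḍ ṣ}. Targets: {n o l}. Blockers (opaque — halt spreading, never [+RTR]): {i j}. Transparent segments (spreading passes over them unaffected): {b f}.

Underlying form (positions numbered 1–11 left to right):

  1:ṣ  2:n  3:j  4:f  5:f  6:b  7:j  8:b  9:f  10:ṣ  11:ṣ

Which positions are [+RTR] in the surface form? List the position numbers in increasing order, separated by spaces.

From /ṣ/ at 1 rightward: 2 /n/ → [+RTR]; 3 /j/ blocks.
From /ṣ/ at 10 rightward: 11 /ṣ/ is itself a trigger — this domain ends here.
From /ṣ/ at 11 rightward: word edge.

1 2 10 11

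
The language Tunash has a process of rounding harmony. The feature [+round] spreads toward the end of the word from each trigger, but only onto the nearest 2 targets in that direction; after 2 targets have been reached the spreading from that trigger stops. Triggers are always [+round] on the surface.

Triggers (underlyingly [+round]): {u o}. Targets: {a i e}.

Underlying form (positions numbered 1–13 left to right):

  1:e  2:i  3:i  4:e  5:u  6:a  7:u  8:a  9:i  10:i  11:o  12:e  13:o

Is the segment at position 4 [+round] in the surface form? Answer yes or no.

From /u/ at 5 rightward: 6 /a/ → [+round]; 7 /u/ is itself a trigger — this domain ends here.
From /u/ at 7 rightward: 8 /a/ → [+round]; 9 /i/ → [+round]; bound reached.
From /o/ at 11 rightward: 12 /e/ → [+round]; 13 /o/ is itself a trigger — this domain ends here.
From /o/ at 13 rightward: word edge.
Targets with no active source: positions 1 2 3 4 10 stay [-round].
[+round] positions on the surface: 5 6 7 8 9 11 12 13.

no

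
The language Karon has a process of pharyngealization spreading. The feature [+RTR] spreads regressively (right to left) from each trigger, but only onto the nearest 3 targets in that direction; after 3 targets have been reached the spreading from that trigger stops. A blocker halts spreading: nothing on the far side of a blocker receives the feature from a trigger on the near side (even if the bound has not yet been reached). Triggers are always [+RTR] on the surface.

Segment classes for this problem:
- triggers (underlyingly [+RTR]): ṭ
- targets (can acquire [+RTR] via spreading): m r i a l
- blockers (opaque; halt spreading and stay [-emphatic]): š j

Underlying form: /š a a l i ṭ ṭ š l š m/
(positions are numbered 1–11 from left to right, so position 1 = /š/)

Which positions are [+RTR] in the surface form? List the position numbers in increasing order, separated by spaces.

From /ṭ/ at 6 leftward: 5 /i/ → [+RTR]; 4 /l/ → [+RTR]; 3 /a/ → [+RTR]; bound reached.
From /ṭ/ at 7 leftward: 6 /ṭ/ is itself a trigger — this domain ends here.
Targets with no active source: positions 2 9 11 stay [-emphatic].

3 4 5 6 7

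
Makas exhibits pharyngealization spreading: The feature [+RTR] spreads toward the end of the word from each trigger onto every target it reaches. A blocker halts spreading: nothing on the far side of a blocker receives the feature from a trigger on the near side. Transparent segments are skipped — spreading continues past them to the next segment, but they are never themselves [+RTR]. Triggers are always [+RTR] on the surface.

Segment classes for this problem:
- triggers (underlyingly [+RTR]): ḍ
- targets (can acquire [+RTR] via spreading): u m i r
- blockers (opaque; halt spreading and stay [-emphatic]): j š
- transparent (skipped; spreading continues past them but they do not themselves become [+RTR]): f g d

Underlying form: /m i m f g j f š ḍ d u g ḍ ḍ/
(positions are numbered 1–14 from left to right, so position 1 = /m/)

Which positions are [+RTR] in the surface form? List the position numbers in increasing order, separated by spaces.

From /ḍ/ at 9 rightward: 10 /d/ transparent; 11 /u/ → [+RTR]; 12 /g/ transparent; 13 /ḍ/ is itself a trigger — this domain ends here.
From /ḍ/ at 13 rightward: 14 /ḍ/ is itself a trigger — this domain ends here.
From /ḍ/ at 14 rightward: word edge.
Targets with no active source: positions 1 2 3 stay [-emphatic].

9 11 13 14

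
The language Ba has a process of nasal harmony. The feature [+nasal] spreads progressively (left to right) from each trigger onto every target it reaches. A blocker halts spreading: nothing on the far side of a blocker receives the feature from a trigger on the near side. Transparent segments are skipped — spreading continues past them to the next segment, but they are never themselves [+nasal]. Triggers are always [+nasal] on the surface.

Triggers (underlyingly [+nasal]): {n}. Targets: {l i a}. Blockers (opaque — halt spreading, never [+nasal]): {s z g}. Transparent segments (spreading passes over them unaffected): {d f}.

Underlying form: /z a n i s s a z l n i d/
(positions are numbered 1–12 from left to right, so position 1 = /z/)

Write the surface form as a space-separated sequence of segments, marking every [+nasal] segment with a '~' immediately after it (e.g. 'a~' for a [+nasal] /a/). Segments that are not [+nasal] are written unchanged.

From /n/ at 3 rightward: 4 /i/ → [+nasal]; 5 /s/ blocks.
From /n/ at 10 rightward: 11 /i/ → [+nasal]; 12 /d/ transparent; word edge.
Targets with no active source: positions 2 7 9 stay [-nasal].
[+nasal] positions on the surface: 3 4 10 11.

z a n~ i~ s s a z l n~ i~ d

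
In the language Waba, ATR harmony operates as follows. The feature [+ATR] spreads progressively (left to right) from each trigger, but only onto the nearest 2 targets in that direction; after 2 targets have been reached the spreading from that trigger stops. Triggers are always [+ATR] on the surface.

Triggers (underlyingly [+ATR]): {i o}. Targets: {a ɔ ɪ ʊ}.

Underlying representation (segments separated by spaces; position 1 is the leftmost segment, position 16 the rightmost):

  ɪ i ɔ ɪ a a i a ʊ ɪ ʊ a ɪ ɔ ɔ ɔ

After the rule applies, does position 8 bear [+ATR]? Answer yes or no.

yes

From /i/ at 2 rightward: 3 /ɔ/ → [+ATR]; 4 /ɪ/ → [+ATR]; bound reached.
From /i/ at 7 rightward: 8 /a/ → [+ATR]; 9 /ʊ/ → [+ATR]; bound reached.
Targets with no active source: positions 1 5 6 10 11 12 13 14 15 16 stay [-ATR].
[+ATR] positions on the surface: 2 3 4 7 8 9.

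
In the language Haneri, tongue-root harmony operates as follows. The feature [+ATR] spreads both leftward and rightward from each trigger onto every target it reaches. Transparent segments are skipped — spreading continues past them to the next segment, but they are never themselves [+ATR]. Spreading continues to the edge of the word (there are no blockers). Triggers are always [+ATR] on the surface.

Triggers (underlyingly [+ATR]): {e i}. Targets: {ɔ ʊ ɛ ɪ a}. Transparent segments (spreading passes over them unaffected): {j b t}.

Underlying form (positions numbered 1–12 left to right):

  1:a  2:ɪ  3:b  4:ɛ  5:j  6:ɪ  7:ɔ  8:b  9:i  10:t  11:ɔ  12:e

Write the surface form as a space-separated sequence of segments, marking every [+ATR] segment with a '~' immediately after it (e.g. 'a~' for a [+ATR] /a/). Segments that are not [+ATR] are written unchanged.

From /i/ at 9 rightward: 10 /t/ transparent; 11 /ɔ/ → [+ATR]; 12 /e/ is itself a trigger — this domain ends here.
From /i/ at 9 leftward: 8 /b/ transparent; 7 /ɔ/ → [+ATR]; 6 /ɪ/ → [+ATR]; 5 /j/ transparent; 4 /ɛ/ → [+ATR]; 3 /b/ transparent; 2 /ɪ/ → [+ATR]; 1 /a/ → [+ATR]; word edge.
From /e/ at 12 rightward: word edge.
From /e/ at 12 leftward: 11 /ɔ/ → [+ATR]; 10 /t/ transparent; 9 /i/ is itself a trigger — this domain ends here.
[+ATR] positions on the surface: 1 2 4 6 7 9 11 12.

a~ ɪ~ b ɛ~ j ɪ~ ɔ~ b i~ t ɔ~ e~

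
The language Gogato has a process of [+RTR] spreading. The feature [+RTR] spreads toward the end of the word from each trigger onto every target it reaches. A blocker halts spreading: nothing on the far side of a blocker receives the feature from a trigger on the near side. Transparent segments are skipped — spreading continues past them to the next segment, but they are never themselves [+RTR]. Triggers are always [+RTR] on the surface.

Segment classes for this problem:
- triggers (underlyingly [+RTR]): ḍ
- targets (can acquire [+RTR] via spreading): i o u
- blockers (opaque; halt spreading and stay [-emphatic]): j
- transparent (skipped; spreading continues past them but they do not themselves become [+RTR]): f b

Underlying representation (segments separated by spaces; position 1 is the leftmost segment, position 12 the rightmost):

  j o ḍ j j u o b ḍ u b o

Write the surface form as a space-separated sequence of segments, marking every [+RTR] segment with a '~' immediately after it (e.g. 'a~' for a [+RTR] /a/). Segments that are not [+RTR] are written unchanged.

From /ḍ/ at 3 rightward: 4 /j/ blocks.
From /ḍ/ at 9 rightward: 10 /u/ → [+RTR]; 11 /b/ transparent; 12 /o/ → [+RTR]; word edge.
Targets with no active source: positions 2 6 7 stay [-emphatic].
[+RTR] positions on the surface: 3 9 10 12.

j o ḍ~ j j u o b ḍ~ u~ b o~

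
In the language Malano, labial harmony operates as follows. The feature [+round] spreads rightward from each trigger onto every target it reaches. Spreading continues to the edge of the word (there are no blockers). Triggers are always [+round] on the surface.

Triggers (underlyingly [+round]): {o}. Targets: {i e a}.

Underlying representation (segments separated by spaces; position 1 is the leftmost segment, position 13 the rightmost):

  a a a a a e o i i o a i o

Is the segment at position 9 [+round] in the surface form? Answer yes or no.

yes

From /o/ at 7 rightward: 8 /i/ → [+round]; 9 /i/ → [+round]; 10 /o/ is itself a trigger — this domain ends here.
From /o/ at 10 rightward: 11 /a/ → [+round]; 12 /i/ → [+round]; 13 /o/ is itself a trigger — this domain ends here.
From /o/ at 13 rightward: word edge.
Targets with no active source: positions 1 2 3 4 5 6 stay [-round].
[+round] positions on the surface: 7 8 9 10 11 12 13.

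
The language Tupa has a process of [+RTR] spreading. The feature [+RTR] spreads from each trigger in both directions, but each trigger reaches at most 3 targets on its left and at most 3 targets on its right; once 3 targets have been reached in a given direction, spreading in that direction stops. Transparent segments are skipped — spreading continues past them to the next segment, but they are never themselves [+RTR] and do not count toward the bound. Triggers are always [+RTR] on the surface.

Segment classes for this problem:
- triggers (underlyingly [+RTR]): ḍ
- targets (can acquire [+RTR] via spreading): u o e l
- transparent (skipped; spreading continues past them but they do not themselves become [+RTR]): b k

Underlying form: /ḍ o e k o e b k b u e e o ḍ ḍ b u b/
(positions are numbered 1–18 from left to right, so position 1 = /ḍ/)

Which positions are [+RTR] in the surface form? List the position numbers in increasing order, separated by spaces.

From /ḍ/ at 1 rightward: 2 /o/ → [+RTR]; 3 /e/ → [+RTR]; 4 /k/ transparent; 5 /o/ → [+RTR]; bound reached.
From /ḍ/ at 1 leftward: word edge.
From /ḍ/ at 14 rightward: 15 /ḍ/ is itself a trigger — this domain ends here.
From /ḍ/ at 14 leftward: 13 /o/ → [+RTR]; 12 /e/ → [+RTR]; 11 /e/ → [+RTR]; bound reached.
From /ḍ/ at 15 rightward: 16 /b/ transparent; 17 /u/ → [+RTR]; 18 /b/ transparent; word edge.
From /ḍ/ at 15 leftward: 14 /ḍ/ is itself a trigger — this domain ends here.
Targets with no active source: positions 6 10 stay [-emphatic].

1 2 3 5 11 12 13 14 15 17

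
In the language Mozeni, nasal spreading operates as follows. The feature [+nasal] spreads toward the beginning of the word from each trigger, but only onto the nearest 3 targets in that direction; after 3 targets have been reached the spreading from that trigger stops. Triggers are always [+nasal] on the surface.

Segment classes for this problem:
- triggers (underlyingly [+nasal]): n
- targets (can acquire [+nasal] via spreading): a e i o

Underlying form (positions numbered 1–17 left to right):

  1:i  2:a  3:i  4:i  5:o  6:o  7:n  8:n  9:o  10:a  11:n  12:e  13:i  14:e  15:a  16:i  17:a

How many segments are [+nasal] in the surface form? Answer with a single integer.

From /n/ at 7 leftward: 6 /o/ → [+nasal]; 5 /o/ → [+nasal]; 4 /i/ → [+nasal]; bound reached.
From /n/ at 8 leftward: 7 /n/ is itself a trigger — this domain ends here.
From /n/ at 11 leftward: 10 /a/ → [+nasal]; 9 /o/ → [+nasal]; 8 /n/ is itself a trigger — this domain ends here.
Targets with no active source: positions 1 2 3 12 13 14 15 16 17 stay [-nasal].
[+nasal] positions on the surface: 4 5 6 7 8 9 10 11.

8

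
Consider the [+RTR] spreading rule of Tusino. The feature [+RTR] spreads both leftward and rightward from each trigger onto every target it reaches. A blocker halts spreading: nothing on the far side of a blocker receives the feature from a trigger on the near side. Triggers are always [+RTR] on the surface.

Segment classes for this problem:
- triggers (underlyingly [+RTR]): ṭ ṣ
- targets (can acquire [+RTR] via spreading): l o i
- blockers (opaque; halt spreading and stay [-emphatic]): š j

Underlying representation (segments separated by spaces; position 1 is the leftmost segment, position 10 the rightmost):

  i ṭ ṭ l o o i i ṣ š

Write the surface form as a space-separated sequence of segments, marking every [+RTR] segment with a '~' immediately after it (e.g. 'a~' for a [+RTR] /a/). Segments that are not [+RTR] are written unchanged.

From /ṭ/ at 2 rightward: 3 /ṭ/ is itself a trigger — this domain ends here.
From /ṭ/ at 2 leftward: 1 /i/ → [+RTR]; word edge.
From /ṭ/ at 3 rightward: 4 /l/ → [+RTR]; 5 /o/ → [+RTR]; 6 /o/ → [+RTR]; 7 /i/ → [+RTR]; 8 /i/ → [+RTR]; 9 /ṣ/ is itself a trigger — this domain ends here.
From /ṭ/ at 3 leftward: 2 /ṭ/ is itself a trigger — this domain ends here.
From /ṣ/ at 9 rightward: 10 /š/ blocks.
From /ṣ/ at 9 leftward: 8 /i/ → [+RTR]; 7 /i/ → [+RTR]; 6 /o/ → [+RTR]; 5 /o/ → [+RTR]; 4 /l/ → [+RTR]; 3 /ṭ/ is itself a trigger — this domain ends here.
[+RTR] positions on the surface: 1 2 3 4 5 6 7 8 9.

i~ ṭ~ ṭ~ l~ o~ o~ i~ i~ ṣ~ š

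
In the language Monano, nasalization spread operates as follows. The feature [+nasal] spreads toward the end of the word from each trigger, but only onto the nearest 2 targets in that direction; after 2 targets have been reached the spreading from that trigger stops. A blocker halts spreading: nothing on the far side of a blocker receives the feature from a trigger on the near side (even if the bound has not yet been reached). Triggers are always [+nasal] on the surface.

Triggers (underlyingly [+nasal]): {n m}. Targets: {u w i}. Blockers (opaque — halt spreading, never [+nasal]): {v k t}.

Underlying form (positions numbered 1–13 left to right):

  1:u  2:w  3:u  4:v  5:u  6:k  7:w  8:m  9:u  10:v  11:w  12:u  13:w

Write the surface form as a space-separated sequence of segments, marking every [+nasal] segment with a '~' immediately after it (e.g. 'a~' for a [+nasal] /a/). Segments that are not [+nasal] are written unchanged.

u w u v u k w m~ u~ v w u w

From /m/ at 8 rightward: 9 /u/ → [+nasal]; 10 /v/ blocks.
Targets with no active source: positions 1 2 3 5 7 11 12 13 stay [-nasal].
[+nasal] positions on the surface: 8 9.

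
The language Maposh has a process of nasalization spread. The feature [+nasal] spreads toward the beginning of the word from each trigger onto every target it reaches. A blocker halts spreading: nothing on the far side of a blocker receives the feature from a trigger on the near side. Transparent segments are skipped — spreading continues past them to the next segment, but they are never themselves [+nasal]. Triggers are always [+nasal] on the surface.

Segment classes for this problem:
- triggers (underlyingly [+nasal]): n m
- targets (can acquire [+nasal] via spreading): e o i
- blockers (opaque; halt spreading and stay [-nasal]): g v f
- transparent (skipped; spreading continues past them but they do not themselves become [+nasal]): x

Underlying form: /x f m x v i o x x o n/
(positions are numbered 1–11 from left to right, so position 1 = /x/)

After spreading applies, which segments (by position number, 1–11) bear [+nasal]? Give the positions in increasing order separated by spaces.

From /m/ at 3 leftward: 2 /f/ blocks.
From /n/ at 11 leftward: 10 /o/ → [+nasal]; 9 /x/ transparent; 8 /x/ transparent; 7 /o/ → [+nasal]; 6 /i/ → [+nasal]; 5 /v/ blocks.

3 6 7 10 11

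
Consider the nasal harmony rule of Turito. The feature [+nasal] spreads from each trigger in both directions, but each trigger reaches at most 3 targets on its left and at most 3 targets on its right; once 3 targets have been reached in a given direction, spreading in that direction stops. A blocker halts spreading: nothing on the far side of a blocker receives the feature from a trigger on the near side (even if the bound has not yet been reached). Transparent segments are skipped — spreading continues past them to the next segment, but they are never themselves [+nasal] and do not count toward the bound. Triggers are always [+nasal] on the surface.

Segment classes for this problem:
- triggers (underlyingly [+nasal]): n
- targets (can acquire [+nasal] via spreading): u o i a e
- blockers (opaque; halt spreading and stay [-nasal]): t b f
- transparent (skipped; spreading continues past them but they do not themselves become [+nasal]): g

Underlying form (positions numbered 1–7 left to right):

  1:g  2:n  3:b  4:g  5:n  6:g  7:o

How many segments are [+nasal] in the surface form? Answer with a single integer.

3

From /n/ at 2 rightward: 3 /b/ blocks.
From /n/ at 2 leftward: 1 /g/ transparent; word edge.
From /n/ at 5 rightward: 6 /g/ transparent; 7 /o/ → [+nasal]; word edge.
From /n/ at 5 leftward: 4 /g/ transparent; 3 /b/ blocks.
[+nasal] positions on the surface: 2 5 7.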